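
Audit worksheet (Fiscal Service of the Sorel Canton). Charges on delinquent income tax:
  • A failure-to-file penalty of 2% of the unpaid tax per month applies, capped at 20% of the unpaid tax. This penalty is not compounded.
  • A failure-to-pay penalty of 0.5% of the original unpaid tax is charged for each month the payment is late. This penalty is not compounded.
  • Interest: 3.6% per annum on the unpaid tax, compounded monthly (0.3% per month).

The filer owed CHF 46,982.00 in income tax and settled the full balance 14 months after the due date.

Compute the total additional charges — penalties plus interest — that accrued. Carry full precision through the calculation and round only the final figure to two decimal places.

CHF 14,697.33

Failure-to-file: 14 × 2% × CHF 46,982.00 = CHF 13,154.96, capped at 20% × CHF 46,982.00 = CHF 9,396.40
Failure-to-pay penalty: 14 × 0.5% × CHF 46,982.00 = CHF 3,288.74
Interest: CHF 46,982.00 × ((1 + 0.003)^14 − 1) = CHF 46,982.00 × 0.0428289… = CHF 2,012.1878…
Penalties + interest = CHF 12,685.1400 + CHF 2,012.1878… = CHF 14,697.33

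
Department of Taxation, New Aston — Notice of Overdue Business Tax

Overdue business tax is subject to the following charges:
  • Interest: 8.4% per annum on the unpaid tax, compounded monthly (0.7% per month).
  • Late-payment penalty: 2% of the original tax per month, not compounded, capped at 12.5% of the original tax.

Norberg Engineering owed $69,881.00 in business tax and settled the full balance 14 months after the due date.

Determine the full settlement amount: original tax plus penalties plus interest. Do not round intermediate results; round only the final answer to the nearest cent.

Penalty (uncapped): 14 × 2% × $69,881.00 = $19,566.68; cap = 12.5% × $69,881.00 = $8,735.13… → penalty = $8,735.13…
Interest: $69,881.00 × ((1 + 0.007)^14 − 1) = $69,881.00 × 0.1025863… = $7,168.8325…
Total = $69,881.00 + $8,735.1250 + $7,168.8325… = $85,784.96

$85,784.96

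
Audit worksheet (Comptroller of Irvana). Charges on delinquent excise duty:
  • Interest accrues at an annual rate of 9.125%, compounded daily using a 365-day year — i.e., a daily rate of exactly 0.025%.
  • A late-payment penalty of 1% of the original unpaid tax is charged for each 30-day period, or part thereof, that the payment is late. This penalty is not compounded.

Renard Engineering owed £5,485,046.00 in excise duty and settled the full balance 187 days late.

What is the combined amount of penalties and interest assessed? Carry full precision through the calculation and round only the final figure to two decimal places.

£646,434.00

Penalty periods: ⌈187/30⌉ = 7; penalty = 7 × 1% × £5,485,046.00 = £383,953.22
Interest: £5,485,046.00 × ((1 + 0.00025)^187 − 1) = £5,485,046.00 × 0.04785389… = £262,480.7821…
Penalties + interest = £383,953.2200 + £262,480.7821… = £646,434.00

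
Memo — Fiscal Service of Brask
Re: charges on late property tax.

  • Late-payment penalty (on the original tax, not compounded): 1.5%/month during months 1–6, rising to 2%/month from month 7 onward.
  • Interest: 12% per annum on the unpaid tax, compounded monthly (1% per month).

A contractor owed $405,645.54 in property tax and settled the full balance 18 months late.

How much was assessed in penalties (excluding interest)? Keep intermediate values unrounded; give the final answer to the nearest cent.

Penalty, months 1–6: 6 × 1.5% × $405,645.54 = $36,508.10…
Penalty, months 7–18: 12 × 2% × $405,645.54 = $97,354.93…
Total penalty = $36,508.10… + $97,354.93… = $133,863.03

$133,863.03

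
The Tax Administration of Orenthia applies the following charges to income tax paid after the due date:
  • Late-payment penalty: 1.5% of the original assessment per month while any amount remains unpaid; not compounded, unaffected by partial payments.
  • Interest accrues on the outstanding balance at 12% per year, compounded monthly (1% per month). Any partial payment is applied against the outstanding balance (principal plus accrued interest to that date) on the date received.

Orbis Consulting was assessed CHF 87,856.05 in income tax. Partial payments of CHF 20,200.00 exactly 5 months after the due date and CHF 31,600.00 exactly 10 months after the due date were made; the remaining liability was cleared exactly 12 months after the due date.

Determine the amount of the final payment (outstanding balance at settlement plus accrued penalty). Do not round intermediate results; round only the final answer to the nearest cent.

Balance at month 5: CHF 87,856.0500 × (1 + 0.01)^5 = CHF 92,337.5915…
After CHF 20,200.00 payment: CHF 92,337.5915… − CHF 20,200.00 = CHF 72,137.5915…
Balance at month 10: CHF 72,137.5915… × (1 + 0.01)^5 = CHF 75,817.3337…
After CHF 31,600.00 payment: CHF 75,817.3337… − CHF 31,600.00 = CHF 44,217.3337…
Balance at month 12: CHF 44,217.3337… × (1 + 0.01)^2 = CHF 45,106.1021…
Penalty: 12 × 1.5% × CHF 87,856.05 = CHF 15,814.09…
Final settlement = outstanding balance + penalty = CHF 45,106.1021… + CHF 15,814.09… = CHF 60,920.19

CHF 60,920.19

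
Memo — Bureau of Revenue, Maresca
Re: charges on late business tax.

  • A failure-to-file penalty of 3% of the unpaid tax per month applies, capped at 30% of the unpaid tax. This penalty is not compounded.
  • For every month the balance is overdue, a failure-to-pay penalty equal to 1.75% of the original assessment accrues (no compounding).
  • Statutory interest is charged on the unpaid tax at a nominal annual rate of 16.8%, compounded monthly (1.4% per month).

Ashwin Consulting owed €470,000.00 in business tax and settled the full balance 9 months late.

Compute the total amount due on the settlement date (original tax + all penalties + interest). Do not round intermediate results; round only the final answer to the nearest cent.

Failure-to-file: 9 × 3% × €470,000.00 = €126,900.00 (under the 30% cap)
Failure-to-pay penalty = 1.75% × €470,000.00 × 9 mo = €74,025.00
Interest: €470,000.00 × ((1 + 0.014)^9 − 1) = €470,000.00 × 0.1332914… = €62,646.9603…
Total = €470,000.00 + €200,925.0000 + €62,646.9603… = €733,571.96

€733,571.96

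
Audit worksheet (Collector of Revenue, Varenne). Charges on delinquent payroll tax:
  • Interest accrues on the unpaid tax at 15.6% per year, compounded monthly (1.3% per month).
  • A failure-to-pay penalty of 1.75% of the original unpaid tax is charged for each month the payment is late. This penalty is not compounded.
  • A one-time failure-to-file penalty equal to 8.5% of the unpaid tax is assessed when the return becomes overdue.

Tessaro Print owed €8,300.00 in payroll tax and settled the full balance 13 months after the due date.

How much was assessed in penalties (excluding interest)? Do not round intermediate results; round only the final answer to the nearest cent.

Failure-to-file penalty: 8.5% × €8,300.00 = €705.50
Failure-to-pay penalty: 13 × 1.75% × €8,300.00 = €1,888.25
Total penalty = €705.50 + €1,888.25 = €2,593.75

€2,593.75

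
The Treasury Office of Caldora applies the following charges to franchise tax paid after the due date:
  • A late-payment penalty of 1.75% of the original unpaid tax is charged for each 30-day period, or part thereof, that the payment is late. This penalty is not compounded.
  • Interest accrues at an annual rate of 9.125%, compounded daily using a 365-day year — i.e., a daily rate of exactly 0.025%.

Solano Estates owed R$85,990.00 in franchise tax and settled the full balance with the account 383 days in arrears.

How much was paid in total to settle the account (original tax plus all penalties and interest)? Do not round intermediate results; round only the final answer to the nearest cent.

Penalty periods: ⌈383/30⌉ = 13; penalty = 13 × 1.75% × R$85,990.00 = R$19,562.73…
Interest: R$85,990.00 × ((1 + 0.00025)^383 − 1) = R$85,990.00 × 0.10047074… = R$8,639.4789…
Total = R$85,990.00 + R$19,562.7250 + R$8,639.4789… = R$114,192.20

R$114,192.20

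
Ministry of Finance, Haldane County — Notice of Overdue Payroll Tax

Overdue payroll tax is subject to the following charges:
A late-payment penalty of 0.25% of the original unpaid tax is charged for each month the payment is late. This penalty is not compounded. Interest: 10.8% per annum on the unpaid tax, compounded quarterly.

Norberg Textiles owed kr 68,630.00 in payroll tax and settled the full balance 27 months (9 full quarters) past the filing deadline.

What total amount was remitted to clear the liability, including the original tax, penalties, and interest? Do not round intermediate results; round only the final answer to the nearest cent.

kr 91,858.93

Late-payment penalty = 0.25% × kr 68,630.00 × 27 mo = kr 4,632.53…
Interest (10.8%/yr ÷ 4 = 2.7%/quarter): kr 68,630.00 × ((1 + 0.027)^9 − 1) = kr 18,596.4086…
Total = kr 68,630.00 + kr 4,632.5250 + kr 18,596.4086… = kr 91,858.93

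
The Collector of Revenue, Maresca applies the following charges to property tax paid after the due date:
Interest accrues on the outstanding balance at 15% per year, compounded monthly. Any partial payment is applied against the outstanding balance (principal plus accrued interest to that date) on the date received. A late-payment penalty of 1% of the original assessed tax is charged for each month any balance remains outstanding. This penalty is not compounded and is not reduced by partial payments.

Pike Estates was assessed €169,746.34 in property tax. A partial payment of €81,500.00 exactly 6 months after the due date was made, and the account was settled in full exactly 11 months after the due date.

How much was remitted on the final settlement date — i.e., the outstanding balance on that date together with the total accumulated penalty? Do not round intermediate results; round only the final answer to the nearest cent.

€126,550.72

Monthly rate = 15% ÷ 12 = 1.25%
Balance at month 6: €169,746.3400 × (1 + 0.0125)^6 = €182,881.8517…
After €81,500.00 payment: €182,881.8517… − €81,500.00 = €101,381.8517…
Balance at month 11: €101,381.8517… × (1 + 0.0125)^5 = €107,878.6191…
Penalty: 11 × 1% × €169,746.34 = €18,672.10…
Final settlement = outstanding balance + penalty = €107,878.6191… + €18,672.10… = €126,550.72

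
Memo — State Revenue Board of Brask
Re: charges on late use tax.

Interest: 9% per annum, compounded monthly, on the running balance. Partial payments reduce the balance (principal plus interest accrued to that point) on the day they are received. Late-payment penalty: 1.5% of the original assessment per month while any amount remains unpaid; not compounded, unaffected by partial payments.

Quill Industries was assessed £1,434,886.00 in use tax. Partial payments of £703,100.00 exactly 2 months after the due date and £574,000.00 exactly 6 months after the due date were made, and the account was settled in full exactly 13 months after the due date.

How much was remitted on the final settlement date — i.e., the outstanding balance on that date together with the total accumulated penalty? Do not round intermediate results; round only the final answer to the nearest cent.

£492,909.91

Monthly rate = 9% ÷ 12 = 0.75%
Balance at month 2: £1,434,886.0000 × (1 + 0.0075)^2 = £1,456,490.0023…
After £703,100.00 payment: £1,456,490.0023… − £703,100.00 = £753,390.0023…
Balance at month 6: £753,390.0023… × (1 + 0.0075)^4 = £776,247.2453…
After £574,000.00 payment: £776,247.2453… − £574,000.00 = £202,247.2453…
Balance at month 13: £202,247.2453… × (1 + 0.0075)^7 = £213,107.1390…
Penalty: 13 × 1.5% × £1,434,886.00 = £279,802.77
Final settlement = outstanding balance + penalty = £213,107.1390… + £279,802.77 = £492,909.91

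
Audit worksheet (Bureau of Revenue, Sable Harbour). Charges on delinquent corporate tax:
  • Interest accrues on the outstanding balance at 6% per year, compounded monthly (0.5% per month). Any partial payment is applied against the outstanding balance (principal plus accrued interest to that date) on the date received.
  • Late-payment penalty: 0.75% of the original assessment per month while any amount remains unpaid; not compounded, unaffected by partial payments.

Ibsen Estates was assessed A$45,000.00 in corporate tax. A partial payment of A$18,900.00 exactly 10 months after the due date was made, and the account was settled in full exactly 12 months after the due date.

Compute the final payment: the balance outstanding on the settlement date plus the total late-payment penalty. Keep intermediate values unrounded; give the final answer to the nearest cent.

A$32,736.03

Balance at month 10: A$45,000.0000 × (1 + 0.005)^10 = A$47,301.3059…
After A$18,900.00 payment: A$47,301.3059… − A$18,900.00 = A$28,401.3059…
Balance at month 12: A$28,401.3059… × (1 + 0.005)^2 = A$28,686.0290…
Penalty: 12 × 0.75% × A$45,000.00 = A$4,050.00
Final settlement = outstanding balance + penalty = A$28,686.0290… + A$4,050.00 = A$32,736.03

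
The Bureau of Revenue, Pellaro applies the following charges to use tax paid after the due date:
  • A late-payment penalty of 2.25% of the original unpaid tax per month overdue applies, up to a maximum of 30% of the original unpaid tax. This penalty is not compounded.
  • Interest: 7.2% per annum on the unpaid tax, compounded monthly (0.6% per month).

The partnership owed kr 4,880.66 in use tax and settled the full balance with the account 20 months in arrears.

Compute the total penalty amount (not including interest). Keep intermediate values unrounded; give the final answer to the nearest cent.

kr 1,464.20

Penalty (uncapped): 20 × 2.25% × kr 4,880.66 = kr 2,196.30…; cap = 30% × kr 4,880.66 = kr 1,464.20… → penalty = kr 1,464.20…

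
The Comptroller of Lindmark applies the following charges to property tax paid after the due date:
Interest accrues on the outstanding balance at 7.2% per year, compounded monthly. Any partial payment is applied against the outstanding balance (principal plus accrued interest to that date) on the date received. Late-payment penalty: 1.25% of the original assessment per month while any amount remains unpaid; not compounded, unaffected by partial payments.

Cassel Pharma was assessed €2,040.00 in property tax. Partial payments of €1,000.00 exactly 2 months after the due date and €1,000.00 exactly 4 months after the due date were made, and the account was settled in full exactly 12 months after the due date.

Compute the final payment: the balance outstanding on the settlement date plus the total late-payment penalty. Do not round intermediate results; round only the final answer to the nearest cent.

Monthly rate = 7.2% ÷ 12 = 0.6%
Balance at month 2: €2,040.0000 × (1 + 0.006)^2 = €2,064.5534…
After €1,000.00 payment: €2,064.5534… − €1,000.00 = €1,064.5534…
Balance at month 4: €1,064.5534… × (1 + 0.006)^2 = €1,077.3664…
After €1,000.00 payment: €1,077.3664… − €1,000.00 = €77.3664…
Balance at month 12: €77.3664… × (1 + 0.006)^8 = €81.1589…
Penalty: 12 × 1.25% × €2,040.00 = €306.00
Final settlement = outstanding balance + penalty = €81.1589… + €306.00 = €387.16

€387.16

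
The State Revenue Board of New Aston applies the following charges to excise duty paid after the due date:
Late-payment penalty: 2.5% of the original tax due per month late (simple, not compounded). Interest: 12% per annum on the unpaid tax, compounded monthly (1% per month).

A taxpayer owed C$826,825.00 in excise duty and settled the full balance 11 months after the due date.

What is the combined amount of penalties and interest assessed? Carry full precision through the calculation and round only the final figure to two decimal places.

Late-payment penalty: 11 × 2.5% × C$826,825.00 = C$227,376.88…
Interest: C$826,825.00 × ((1 + 0.01)^11 − 1) = C$826,825.00 × 0.1156683… = C$95,637.4807…
Penalties + interest = C$227,376.8750 + C$95,637.4807… = C$323,014.36

C$323,014.36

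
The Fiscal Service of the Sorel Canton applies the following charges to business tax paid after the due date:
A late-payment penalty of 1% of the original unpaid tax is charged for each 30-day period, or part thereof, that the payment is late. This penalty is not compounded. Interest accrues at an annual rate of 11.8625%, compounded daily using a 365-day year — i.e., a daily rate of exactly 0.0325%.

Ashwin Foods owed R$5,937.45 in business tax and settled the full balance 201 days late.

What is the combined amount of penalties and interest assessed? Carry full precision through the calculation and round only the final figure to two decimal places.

R$816.37

Penalty periods: ⌈201/30⌉ = 7; penalty = 7 × 1% × R$5,937.45 = R$415.62…
Interest: R$5,937.45 × ((1 + 0.000325)^201 − 1) = R$5,937.45 × 0.06749458… = R$400.7457…
Penalties + interest = R$415.6215 + R$400.7457… = R$816.37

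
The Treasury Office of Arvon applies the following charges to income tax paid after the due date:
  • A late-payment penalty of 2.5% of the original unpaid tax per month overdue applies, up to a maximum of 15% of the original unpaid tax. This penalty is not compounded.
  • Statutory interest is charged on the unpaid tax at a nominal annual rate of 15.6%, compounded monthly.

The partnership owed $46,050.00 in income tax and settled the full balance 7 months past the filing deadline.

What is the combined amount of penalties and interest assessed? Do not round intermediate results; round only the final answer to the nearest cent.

$11,265.07

Penalty (uncapped): 7 × 2.5% × $46,050.00 = $8,058.75; cap = 15% × $46,050.00 = $6,907.50 → penalty = $6,907.50
Interest (15.6%/yr ÷ 12 = 1.3%/month): $46,050.00 × ((1 + 0.013)^7 − 1) = $4,357.5689…
Penalties + interest = $6,907.5000 + $4,357.5689… = $11,265.07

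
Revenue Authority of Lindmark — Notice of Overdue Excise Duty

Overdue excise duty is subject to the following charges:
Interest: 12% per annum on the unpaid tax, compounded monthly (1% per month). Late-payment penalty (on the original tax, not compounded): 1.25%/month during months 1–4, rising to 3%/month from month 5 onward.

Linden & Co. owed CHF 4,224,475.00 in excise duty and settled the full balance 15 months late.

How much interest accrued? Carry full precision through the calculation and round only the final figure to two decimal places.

CHF 680,009.33

Interest: CHF 4,224,475.00 × ((1 + 0.01)^15 − 1) = CHF 4,224,475.00 × 0.1609690… = CHF 680,009.3277…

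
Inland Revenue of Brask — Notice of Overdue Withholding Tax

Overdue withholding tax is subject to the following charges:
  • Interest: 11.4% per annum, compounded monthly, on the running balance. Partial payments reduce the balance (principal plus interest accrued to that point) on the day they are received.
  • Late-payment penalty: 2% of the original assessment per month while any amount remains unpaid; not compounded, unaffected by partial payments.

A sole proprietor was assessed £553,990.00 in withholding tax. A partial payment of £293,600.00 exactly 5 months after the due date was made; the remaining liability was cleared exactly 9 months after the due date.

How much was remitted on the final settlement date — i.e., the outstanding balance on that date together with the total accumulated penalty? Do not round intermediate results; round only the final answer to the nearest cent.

£397,997.94

Monthly rate = 11.4% ÷ 12 = 0.95%
Balance at month 5: £553,990.0000 × (1 + 0.0095)^5 = £580,809.2734…
After £293,600.00 payment: £580,809.2734… − £293,600.00 = £287,209.2734…
Balance at month 9: £287,209.2734… × (1 + 0.0095)^4 = £298,279.7369…
Penalty: 9 × 2% × £553,990.00 = £99,718.20
Final settlement = outstanding balance + penalty = £298,279.7369… + £99,718.20 = £397,997.94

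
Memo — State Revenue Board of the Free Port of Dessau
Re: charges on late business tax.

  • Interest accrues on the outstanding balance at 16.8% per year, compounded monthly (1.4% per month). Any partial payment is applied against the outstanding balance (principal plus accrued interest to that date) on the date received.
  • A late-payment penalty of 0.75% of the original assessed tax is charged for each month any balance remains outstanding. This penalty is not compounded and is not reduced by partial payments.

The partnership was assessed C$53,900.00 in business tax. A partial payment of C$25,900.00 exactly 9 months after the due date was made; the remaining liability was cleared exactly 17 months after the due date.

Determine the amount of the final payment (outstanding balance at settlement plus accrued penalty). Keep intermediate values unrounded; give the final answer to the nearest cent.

Balance at month 9: C$53,900.0000 × (1 + 0.014)^9 = C$61,084.4067…
After C$25,900.00 payment: C$61,084.4067… − C$25,900.00 = C$35,184.4067…
Balance at month 17: C$35,184.4067… × (1 + 0.014)^8 = C$39,323.6546…
Penalty: 17 × 0.75% × C$53,900.00 = C$6,872.25
Final settlement = outstanding balance + penalty = C$39,323.6546… + C$6,872.25 = C$46,195.90

C$46,195.90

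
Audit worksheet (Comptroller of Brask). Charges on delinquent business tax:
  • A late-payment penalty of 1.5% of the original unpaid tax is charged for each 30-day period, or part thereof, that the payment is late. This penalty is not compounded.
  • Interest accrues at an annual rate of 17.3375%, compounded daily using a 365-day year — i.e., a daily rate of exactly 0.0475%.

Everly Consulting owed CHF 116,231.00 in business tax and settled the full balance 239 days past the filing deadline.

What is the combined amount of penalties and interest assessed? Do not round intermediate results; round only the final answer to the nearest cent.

Penalty periods: ⌈239/30⌉ = 8; penalty = 8 × 1.5% × CHF 116,231.00 = CHF 13,947.72
Interest: CHF 116,231.00 × ((1 + 0.000475)^239 − 1) = CHF 116,231.00 × 0.12018970… = CHF 13,969.7691…
Penalties + interest = CHF 13,947.7200 + CHF 13,969.7691… = CHF 27,917.49

CHF 27,917.49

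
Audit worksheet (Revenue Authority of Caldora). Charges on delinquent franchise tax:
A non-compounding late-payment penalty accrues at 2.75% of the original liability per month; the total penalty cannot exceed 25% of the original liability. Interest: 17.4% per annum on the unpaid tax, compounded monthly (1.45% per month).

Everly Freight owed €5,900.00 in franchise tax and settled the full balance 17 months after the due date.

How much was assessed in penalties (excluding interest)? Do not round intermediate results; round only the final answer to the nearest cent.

€1,475.00

Penalty (uncapped): 17 × 2.75% × €5,900.00 = €2,758.25; cap = 25% × €5,900.00 = €1,475.00 → penalty = €1,475.00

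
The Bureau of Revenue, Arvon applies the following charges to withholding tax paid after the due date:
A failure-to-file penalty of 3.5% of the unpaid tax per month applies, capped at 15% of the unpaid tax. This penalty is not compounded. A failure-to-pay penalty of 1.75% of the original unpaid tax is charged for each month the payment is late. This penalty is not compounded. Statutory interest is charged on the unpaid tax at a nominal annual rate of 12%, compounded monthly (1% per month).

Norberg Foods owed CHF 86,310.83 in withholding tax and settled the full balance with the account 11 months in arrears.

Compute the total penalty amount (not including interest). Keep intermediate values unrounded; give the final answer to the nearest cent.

CHF 29,561.46

Failure-to-file: 11 × 3.5% × CHF 86,310.83 = CHF 33,229.67…, capped at 15% × CHF 86,310.83 = CHF 12,946.62…
Failure-to-pay penalty: 11 × 1.75% × CHF 86,310.83 = CHF 16,614.83…
Total penalty = CHF 12,946.62… + CHF 16,614.83… = CHF 29,561.46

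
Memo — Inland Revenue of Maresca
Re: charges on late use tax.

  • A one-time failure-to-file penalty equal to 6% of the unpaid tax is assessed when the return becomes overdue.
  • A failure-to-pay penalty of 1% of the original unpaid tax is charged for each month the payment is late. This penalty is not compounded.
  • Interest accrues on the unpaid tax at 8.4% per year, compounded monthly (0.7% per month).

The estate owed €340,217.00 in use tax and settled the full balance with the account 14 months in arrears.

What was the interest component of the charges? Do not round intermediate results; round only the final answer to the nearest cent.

Interest: €340,217.00 × ((1 + 0.007)^14 − 1) = €340,217.00 × 0.1025863… = €34,901.5996…

€34,901.60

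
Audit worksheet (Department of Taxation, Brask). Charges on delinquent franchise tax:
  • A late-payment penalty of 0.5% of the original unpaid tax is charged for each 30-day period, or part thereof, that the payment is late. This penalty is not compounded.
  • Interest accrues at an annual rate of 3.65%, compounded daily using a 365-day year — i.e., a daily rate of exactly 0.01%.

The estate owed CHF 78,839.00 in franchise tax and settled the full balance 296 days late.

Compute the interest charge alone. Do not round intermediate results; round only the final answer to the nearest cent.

CHF 2,368.40

Interest: CHF 78,839.00 × ((1 + 0.0001)^296 − 1) = CHF 78,839.00 × 0.03004091… = CHF 2,368.3953…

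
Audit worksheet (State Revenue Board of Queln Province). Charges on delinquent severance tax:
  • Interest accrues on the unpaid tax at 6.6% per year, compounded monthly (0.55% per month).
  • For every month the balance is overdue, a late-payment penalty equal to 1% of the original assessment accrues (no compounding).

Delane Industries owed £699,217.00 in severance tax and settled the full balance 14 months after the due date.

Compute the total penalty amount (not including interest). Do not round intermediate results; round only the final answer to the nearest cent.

Late-payment penalty = 1% × £699,217.00 × 14 mo = £97,890.38

£97,890.38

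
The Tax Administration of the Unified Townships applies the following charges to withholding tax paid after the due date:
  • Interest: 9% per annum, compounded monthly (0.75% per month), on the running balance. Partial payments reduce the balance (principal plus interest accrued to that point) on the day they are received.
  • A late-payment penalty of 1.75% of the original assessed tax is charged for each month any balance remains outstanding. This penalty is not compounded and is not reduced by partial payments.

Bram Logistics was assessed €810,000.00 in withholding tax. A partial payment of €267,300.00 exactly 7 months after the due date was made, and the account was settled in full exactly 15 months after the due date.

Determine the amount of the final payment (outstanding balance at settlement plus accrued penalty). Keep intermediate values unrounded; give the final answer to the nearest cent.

Balance at month 7: €810,000.0000 × (1 + 0.0075)^7 = €853,493.8628…
After €267,300.00 payment: €853,493.8628… − €267,300.00 = €586,193.8628…
Balance at month 15: €586,193.8628… × (1 + 0.0075)^8 = €622,302.7293…
Penalty: 15 × 1.75% × €810,000.00 = €212,625.00
Final settlement = outstanding balance + penalty = €622,302.7293… + €212,625.00 = €834,927.73

€834,927.73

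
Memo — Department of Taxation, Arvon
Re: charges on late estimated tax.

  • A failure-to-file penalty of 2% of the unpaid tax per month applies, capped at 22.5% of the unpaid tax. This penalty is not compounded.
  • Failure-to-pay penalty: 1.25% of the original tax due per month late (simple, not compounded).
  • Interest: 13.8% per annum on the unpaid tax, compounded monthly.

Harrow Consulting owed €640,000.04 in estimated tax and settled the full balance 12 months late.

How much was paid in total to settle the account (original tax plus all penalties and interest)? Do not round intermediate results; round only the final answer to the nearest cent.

€974,126.08

Failure-to-file: 12 × 2% × €640,000.04 = €153,600.01…, capped at 22.5% × €640,000.04 = €144,000.01…
Failure-to-pay penalty: 12 × 1.25% × €640,000.04 = €96,000.01…
Interest (13.8%/yr ÷ 12 = 1.15%/month): €640,000.04 × ((1 + 0.0115)^12 − 1) = €94,126.0293…
Total = €640,000.04 + €240,000.0150 + €94,126.0293… = €974,126.08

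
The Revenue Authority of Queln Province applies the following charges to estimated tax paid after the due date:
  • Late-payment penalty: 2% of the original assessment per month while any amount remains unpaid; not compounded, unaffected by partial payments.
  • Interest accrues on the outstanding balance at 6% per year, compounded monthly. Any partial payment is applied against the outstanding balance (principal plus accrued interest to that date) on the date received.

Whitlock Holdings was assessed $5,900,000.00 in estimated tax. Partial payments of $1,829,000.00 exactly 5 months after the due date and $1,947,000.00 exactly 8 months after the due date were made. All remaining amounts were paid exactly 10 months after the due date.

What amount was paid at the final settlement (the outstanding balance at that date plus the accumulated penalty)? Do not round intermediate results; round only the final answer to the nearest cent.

Monthly rate = 6% ÷ 12 = 0.5%
Balance at month 5: $5,900,000.0000 × (1 + 0.005)^5 = $6,048,982.3935…
After $1,829,000.00 payment: $6,048,982.3935… − $1,829,000.00 = $4,219,982.3935…
Balance at month 8: $4,219,982.3935… × (1 + 0.005)^3 = $4,283,599.1555…
After $1,947,000.00 payment: $4,283,599.1555… − $1,947,000.00 = $2,336,599.1555…
Balance at month 10: $2,336,599.1555… × (1 + 0.005)^2 = $2,360,023.5621…
Penalty: 10 × 2% × $5,900,000.00 = $1,180,000.00
Final settlement = outstanding balance + penalty = $2,360,023.5621… + $1,180,000.00 = $3,540,023.56

$3,540,023.56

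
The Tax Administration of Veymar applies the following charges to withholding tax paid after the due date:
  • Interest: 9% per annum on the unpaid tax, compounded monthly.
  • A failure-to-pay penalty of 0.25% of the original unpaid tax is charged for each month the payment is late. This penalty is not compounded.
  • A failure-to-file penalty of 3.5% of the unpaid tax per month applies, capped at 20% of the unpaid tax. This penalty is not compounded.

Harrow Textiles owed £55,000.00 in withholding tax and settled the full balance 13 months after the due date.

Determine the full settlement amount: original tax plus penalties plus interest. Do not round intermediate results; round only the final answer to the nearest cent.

Failure-to-file: 13 × 3.5% × £55,000.00 = £25,025.00, capped at 20% × £55,000.00 = £11,000.00
Failure-to-pay penalty: 13 × 0.25% × £55,000.00 = £1,787.50
Interest (9%/yr ÷ 12 = 0.75%/month): £55,000.00 × ((1 + 0.0075)^13 − 1) = £5,610.5747…
Total = £55,000.00 + £12,787.5000 + £5,610.5747… = £73,398.07

£73,398.07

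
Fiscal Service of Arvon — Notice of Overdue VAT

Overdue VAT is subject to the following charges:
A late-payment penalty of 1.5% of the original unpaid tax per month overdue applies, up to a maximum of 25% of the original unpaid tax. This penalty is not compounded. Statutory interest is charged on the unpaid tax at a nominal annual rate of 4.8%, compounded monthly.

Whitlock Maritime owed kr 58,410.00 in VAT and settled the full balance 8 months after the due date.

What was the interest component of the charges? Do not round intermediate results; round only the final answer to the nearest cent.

Interest (4.8%/yr ÷ 12 = 0.4%/month): kr 58,410.00 × ((1 + 0.004)^8 − 1) = kr 1,895.4981…

kr 1,895.50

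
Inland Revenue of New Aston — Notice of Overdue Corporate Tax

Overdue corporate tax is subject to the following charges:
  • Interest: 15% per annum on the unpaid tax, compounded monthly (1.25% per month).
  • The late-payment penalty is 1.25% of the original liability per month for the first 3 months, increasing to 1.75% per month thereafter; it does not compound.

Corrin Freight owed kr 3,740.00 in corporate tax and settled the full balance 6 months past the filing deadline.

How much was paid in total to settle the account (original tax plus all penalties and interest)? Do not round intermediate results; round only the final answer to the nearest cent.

kr 4,366.01

Penalty, months 1–3: 3 × 1.25% × kr 3,740.00 = kr 140.25
Penalty, months 4–6: 3 × 1.75% × kr 3,740.00 = kr 196.35
Interest: kr 3,740.00 × ((1 + 0.0125)^6 − 1) = kr 3,740.00 × 0.0773832… = kr 289.4131…
Total = kr 3,740.00 + kr 336.6000 + kr 289.4131… = kr 4,366.01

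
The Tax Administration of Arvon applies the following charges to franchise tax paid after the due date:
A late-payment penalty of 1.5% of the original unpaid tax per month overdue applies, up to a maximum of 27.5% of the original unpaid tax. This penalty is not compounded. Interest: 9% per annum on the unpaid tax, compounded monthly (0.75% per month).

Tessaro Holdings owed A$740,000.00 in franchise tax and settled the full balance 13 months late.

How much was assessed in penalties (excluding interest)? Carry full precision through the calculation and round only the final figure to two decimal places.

Penalty: 13 × 1.5% × A$740,000.00 = A$144,300.00 (below the 27.5% cap of A$203,500.00)

A$144,300.00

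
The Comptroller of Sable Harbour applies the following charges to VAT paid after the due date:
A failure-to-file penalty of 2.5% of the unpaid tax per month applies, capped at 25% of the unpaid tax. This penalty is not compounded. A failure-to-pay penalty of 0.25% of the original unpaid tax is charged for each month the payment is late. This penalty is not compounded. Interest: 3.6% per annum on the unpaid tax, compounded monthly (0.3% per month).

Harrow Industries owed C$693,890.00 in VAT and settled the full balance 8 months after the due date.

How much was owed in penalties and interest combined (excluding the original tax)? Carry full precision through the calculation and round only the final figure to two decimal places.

C$169,485.07

Failure-to-file: 8 × 2.5% × C$693,890.00 = C$138,778.00 (under the 25% cap)
Failure-to-pay penalty = 0.25% × C$693,890.00 × 8 mo = C$13,877.80
Interest: C$693,890.00 × ((1 + 0.003)^8 − 1) = C$693,890.00 × 0.0242535… = C$16,829.2734…
Penalties + interest = C$152,655.8000 + C$16,829.2734… = C$169,485.07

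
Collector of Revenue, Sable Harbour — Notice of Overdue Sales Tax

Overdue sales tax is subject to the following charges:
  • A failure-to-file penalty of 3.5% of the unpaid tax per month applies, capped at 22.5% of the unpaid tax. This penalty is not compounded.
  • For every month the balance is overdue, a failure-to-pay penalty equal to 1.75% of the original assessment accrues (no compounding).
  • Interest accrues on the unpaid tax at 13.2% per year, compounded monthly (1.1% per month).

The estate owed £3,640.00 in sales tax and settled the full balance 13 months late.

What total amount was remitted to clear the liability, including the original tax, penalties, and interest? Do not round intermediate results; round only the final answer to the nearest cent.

£5,843.40

Failure-to-file: 13 × 3.5% × £3,640.00 = £1,656.20, capped at 22.5% × £3,640.00 = £819.00
Failure-to-pay penalty = 1.75% × £3,640.00 × 13 mo = £828.10
Interest: £3,640.00 × ((1 + 0.011)^13 − 1) = £3,640.00 × 0.1528293… = £556.2988…
Total = £3,640.00 + £1,647.1000 + £556.2988… = £5,843.40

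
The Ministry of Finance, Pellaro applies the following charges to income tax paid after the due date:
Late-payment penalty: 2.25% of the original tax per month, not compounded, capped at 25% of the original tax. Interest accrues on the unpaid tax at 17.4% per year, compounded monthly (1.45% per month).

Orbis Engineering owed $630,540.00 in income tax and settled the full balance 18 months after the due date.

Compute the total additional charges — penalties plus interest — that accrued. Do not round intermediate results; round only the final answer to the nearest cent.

Penalty (uncapped): 18 × 2.25% × $630,540.00 = $255,368.70; cap = 25% × $630,540.00 = $157,635.00 → penalty = $157,635.00
Interest: $630,540.00 × ((1 + 0.0145)^18 − 1) = $630,540.00 × 0.2957969… = $186,511.7548…
Penalties + interest = $157,635.0000 + $186,511.7548… = $344,146.75

$344,146.75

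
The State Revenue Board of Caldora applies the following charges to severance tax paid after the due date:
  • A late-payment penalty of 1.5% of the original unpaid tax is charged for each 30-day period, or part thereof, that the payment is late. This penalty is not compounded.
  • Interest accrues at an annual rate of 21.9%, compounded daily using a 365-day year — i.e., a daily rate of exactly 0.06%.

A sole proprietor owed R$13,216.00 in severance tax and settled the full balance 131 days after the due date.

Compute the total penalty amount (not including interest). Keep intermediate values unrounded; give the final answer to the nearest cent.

R$991.20

Penalty periods: ⌈131/30⌉ = 5; penalty = 5 × 1.5% × R$13,216.00 = R$991.20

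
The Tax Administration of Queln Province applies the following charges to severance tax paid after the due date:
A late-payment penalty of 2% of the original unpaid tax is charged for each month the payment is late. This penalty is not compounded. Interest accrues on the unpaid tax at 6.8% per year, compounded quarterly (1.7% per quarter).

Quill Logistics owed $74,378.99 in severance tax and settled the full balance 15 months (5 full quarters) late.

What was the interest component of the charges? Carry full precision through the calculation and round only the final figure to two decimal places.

$6,540.85

Interest: $74,378.99 × ((1 + 0.017)^5 − 1) = $74,378.99 × 0.0879395… = $6,540.8548…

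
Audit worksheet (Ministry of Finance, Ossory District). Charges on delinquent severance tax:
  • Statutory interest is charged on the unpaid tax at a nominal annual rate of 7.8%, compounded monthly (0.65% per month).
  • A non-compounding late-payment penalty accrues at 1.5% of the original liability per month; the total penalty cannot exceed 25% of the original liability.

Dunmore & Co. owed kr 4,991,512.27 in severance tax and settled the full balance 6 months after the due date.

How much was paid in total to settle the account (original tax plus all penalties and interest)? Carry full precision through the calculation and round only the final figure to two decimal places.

Penalty: 6 × 1.5% × kr 4,991,512.27 = kr 449,236.10… (below the 25% cap of kr 1,247,878.07…)
Interest: kr 4,991,512.27 × ((1 + 0.0065)^6 − 1) = kr 4,991,512.27 × 0.0396393… = kr 197,859.8993…
Total = kr 4,991,512.27 + kr 449,236.1043 + kr 197,859.8993… = kr 5,638,608.27

kr 5,638,608.27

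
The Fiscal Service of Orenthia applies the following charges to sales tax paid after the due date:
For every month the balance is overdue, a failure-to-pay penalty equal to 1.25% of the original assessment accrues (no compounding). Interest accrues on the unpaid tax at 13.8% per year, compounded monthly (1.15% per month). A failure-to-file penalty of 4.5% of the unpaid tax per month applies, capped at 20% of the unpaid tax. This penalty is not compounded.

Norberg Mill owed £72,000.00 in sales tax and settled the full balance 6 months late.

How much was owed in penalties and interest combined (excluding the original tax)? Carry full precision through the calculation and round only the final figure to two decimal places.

Failure-to-file: 6 × 4.5% × £72,000.00 = £19,440.00, capped at 20% × £72,000.00 = £14,400.00
Failure-to-pay penalty = 1.25% × £72,000.00 × 6 mo = £5,400.00
Interest: £72,000.00 × ((1 + 0.0115)^6 − 1) = £72,000.00 × 0.0710144… = £5,113.0390…
Penalties + interest = £19,800.0000 + £5,113.0390… = £24,913.04

£24,913.04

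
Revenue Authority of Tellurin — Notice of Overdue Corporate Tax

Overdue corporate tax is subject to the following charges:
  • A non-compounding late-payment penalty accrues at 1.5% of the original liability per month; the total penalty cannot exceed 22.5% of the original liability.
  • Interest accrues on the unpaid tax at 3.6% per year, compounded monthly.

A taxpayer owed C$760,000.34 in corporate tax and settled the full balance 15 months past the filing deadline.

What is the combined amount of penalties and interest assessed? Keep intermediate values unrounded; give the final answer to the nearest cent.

Penalty (uncapped): 15 × 1.5% × C$760,000.34 = C$171,000.08…; cap = 22.5% × C$760,000.34 = C$171,000.08… → penalty = C$171,000.08…
Interest (3.6%/yr ÷ 12 = 0.3%/month): C$760,000.34 × ((1 + 0.003)^15 − 1) = C$34,927.6368…
Penalties + interest = C$171,000.0765 + C$34,927.6368… = C$205,927.71

C$205,927.71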